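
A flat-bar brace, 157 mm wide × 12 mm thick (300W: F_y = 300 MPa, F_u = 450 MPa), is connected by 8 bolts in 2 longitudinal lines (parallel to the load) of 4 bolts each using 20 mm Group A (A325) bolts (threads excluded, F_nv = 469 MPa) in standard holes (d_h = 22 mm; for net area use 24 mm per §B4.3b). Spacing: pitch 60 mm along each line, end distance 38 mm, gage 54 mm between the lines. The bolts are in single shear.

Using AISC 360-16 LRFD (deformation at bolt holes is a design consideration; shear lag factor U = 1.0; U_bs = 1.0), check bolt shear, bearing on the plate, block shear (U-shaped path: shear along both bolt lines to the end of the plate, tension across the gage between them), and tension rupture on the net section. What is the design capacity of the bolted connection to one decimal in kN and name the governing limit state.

441.5 kN (net-section rupture governs)

Bolt shear: A_b = π(20)²/4 = 314.16 mm². φR_n = 0.75 × 469 × 314.16 × 8 × 1 = 884.0 kN.
Bearing (12 mm plate, F_u = 450 MPa): end bolts L_c = 38 − 22/2 = 27, R_n = min(1.2×27×12×450, 2.4×20×12×450) = 174.96 kN/bolt; interior L_c = 60 − 22 = 38, R_n = 246.24 kN/bolt. φR_n = 0.75 × (2×174.96 + 6×246.24) = 1370.5 kN.
Block shear: shear path 2×[38+3×60] = 2×218 mm, A_gv = 5232, A_nv = 2×(218 − 3.5×24)×12 = 3216 mm²; tension across gage: (54 − 1×24)×12 = 360 mm². R_n = min(0.6×450×3216, 0.6×300×5232) + 1.0×450×360 = min(868.32, 941.76) + 162 = 1030.3 kN. φR_n = 0.75 × 1030.3 = 772.7 kN.
Tension rupture (net): A_n = (157 − 2×24)×12 = 1308 mm² (U = 1.0, A_e = A_n). φR_n = 0.75 × 450 × 1308 = 441.5 kN.
Governing: min(884.0, 1370.5, 772.7, 441.5) = 441.5 kN → net-section rupture.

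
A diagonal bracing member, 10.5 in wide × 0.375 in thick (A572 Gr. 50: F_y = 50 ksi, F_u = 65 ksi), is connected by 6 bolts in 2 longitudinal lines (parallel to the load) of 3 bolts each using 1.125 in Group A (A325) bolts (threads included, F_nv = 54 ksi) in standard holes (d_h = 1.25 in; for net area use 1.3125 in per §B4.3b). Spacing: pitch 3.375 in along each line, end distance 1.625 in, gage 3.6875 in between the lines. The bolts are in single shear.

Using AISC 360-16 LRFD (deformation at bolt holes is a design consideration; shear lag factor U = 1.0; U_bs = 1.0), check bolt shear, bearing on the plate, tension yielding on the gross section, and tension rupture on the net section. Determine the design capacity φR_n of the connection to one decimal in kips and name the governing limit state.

144.0 kips (net-section rupture governs)

Bolt shear: A_b = π(1.125)²/4 = 0.99402 in². φR_n = 0.75 × 54 × 0.99402 × 6 × 1 = 241.5 kips.
Bearing (0.375 in plate, F_u = 65 ksi): end bolts L_c = 1.625 − 1.25/2 = 1, R_n = min(1.2×1×0.375×65, 2.4×1.125×0.375×65) = 29.25 kips/bolt; interior L_c = 3.375 − 1.25 = 2.125, R_n = 62.156 kips/bolt. φR_n = 0.75 × (2×29.25 + 4×62.156) = 230.3 kips.
Tension yield (gross): A_g = 10.5×0.375 = 3.9375 in². φR_n = 0.90 × 50 × 3.9375 = 177.2 kips.
Tension rupture (net): A_n = (10.5 − 2×1.3125)×0.375 = 2.9531 in² (U = 1.0, A_e = A_n). φR_n = 0.75 × 65 × 2.9531 = 144.0 kips.
Governing: min(241.5, 230.3, 177.2, 144.0) = 144.0 kips → net-section rupture.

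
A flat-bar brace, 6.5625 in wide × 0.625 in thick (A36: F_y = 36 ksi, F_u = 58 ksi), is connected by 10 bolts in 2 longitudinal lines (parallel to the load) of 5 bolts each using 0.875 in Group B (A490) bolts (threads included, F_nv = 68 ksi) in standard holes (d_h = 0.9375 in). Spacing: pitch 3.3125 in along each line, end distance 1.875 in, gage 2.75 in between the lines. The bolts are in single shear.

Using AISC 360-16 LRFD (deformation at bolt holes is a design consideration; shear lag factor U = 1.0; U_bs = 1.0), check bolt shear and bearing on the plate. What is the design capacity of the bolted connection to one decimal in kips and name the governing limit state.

306.7 kips (bolt shear governs)

Bolt shear: A_b = π(0.875)²/4 = 0.60132 in². φR_n = 0.75 × 68 × 0.60132 × 10 × 1 = 306.7 kips.
Bearing (0.625 in plate, F_u = 58 ksi): end bolts L_c = 1.875 − 0.9375/2 = 1.40625, R_n = min(1.2×1.40625×0.625×58, 2.4×0.875×0.625×58) = 61.172 kips/bolt; interior L_c = 3.3125 − 0.9375 = 2.375, R_n = 76.125 kips/bolt. φR_n = 0.75 × (2×61.172 + 8×76.125) = 548.5 kips.
Governing: min(306.7, 548.5) = 306.7 kips → bolt shear.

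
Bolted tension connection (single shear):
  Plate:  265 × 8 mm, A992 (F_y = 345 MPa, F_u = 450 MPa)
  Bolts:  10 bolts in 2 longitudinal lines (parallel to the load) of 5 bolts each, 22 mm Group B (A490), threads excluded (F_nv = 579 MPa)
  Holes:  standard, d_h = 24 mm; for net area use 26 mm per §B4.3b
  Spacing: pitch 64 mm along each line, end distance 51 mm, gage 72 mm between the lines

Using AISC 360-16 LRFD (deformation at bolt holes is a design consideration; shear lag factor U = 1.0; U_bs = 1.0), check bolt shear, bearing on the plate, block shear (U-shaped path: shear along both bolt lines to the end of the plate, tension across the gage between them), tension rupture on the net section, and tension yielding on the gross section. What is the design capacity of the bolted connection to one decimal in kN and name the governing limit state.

575.1 kN (net-section rupture governs)

Bolt shear: A_b = π(22)²/4 = 380.13 mm². φR_n = 0.75 × 579 × 380.13 × 10 × 1 = 1650.7 kN.
Bearing (8 mm plate, F_u = 450 MPa): end bolts L_c = 51 − 24/2 = 39, R_n = min(1.2×39×8×450, 2.4×22×8×450) = 168.48 kN/bolt; interior L_c = 64 − 24 = 40, R_n = 172.8 kN/bolt. φR_n = 0.75 × (2×168.48 + 8×172.8) = 1289.5 kN.
Block shear: shear path 2×[51+4×64] = 2×307 mm, A_gv = 4912, A_nv = 2×(307 − 4.5×26)×8 = 3040 mm²; tension across gage: (72 − 1×26)×8 = 368 mm². R_n = min(0.6×450×3040, 0.6×345×4912) + 1.0×450×368 = min(820.8, 1016.8) + 165.6 = 986.4 kN. φR_n = 0.75 × 986.4 = 739.8 kN.
Tension rupture (net): A_n = (265 − 2×26)×8 = 1704 mm² (U = 1.0, A_e = A_n). φR_n = 0.75 × 450 × 1704 = 575.1 kN.
Tension yield (gross): A_g = 265×8 = 2120 mm². φR_n = 0.90 × 345 × 2120 = 658.3 kN.
Governing: min(1650.7, 1289.5, 739.8, 575.1, 658.3) = 575.1 kN → net-section rupture.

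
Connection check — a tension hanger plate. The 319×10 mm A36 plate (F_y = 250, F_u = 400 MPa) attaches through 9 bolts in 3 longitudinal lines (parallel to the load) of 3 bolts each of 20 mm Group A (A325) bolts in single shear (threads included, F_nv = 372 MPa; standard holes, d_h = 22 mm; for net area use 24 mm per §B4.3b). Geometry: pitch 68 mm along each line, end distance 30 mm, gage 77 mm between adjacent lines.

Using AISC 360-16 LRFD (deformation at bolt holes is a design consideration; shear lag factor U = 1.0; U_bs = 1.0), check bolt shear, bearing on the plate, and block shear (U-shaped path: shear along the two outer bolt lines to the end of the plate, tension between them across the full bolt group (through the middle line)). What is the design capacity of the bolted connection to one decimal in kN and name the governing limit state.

691.5 kN (block shear governs)

Bolt shear: A_b = π(20)²/4 = 314.16 mm². φR_n = 0.75 × 372 × 314.16 × 9 × 1 = 788.9 kN.
Bearing (10 mm plate, F_u = 400 MPa): end bolts L_c = 30 − 22/2 = 19, R_n = min(1.2×19×10×400, 2.4×20×10×400) = 91.2 kN/bolt; interior L_c = 68 − 22 = 46, R_n = 192 kN/bolt. φR_n = 0.75 × (3×91.2 + 6×192) = 1069.2 kN.
Block shear: shear path 2×[30+2×68] = 2×166 mm, A_gv = 3320, A_nv = 2×(166 − 2.5×24)×10 = 2120 mm²; tension across gage: (154 − 2×24)×10 = 1060 mm². R_n = min(0.6×400×2120, 0.6×250×3320) + 1.0×400×1060 = min(508.8, 498) + 424 = 922 kN. φR_n = 0.75 × 922 = 691.5 kN.
Governing: min(788.9, 1069.2, 691.5) = 691.5 kN → block shear.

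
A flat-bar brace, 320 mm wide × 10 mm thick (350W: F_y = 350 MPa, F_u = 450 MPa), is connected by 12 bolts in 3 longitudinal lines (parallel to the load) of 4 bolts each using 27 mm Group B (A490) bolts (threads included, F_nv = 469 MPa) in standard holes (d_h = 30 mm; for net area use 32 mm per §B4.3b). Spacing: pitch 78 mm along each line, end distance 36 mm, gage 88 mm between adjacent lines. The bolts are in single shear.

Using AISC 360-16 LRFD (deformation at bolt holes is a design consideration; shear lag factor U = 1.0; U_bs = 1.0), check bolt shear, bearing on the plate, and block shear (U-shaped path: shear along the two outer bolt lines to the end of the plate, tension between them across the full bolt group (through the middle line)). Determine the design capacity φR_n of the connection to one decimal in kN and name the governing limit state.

Bolt shear: A_b = π(27)²/4 = 572.56 mm². φR_n = 0.75 × 469 × 572.56 × 12 × 1 = 2416.8 kN.
Bearing (10 mm plate, F_u = 450 MPa): end bolts L_c = 36 − 30/2 = 21, R_n = min(1.2×21×10×450, 2.4×27×10×450) = 113.4 kN/bolt; interior L_c = 78 − 30 = 48, R_n = 259.2 kN/bolt. φR_n = 0.75 × (3×113.4 + 9×259.2) = 2004.8 kN.
Block shear: shear path 2×[36+3×78] = 2×270 mm, A_gv = 5400, A_nv = 2×(270 − 3.5×32)×10 = 3160 mm²; tension across gage: (176 − 2×32)×10 = 1120 mm². R_n = min(0.6×450×3160, 0.6×350×5400) + 1.0×450×1120 = min(853.2, 1134) + 504 = 1357.2 kN. φR_n = 0.75 × 1357.2 = 1017.9 kN.
Governing: min(2416.8, 2004.8, 1017.9) = 1017.9 kN → block shear.

1017.9 kN (block shear governs)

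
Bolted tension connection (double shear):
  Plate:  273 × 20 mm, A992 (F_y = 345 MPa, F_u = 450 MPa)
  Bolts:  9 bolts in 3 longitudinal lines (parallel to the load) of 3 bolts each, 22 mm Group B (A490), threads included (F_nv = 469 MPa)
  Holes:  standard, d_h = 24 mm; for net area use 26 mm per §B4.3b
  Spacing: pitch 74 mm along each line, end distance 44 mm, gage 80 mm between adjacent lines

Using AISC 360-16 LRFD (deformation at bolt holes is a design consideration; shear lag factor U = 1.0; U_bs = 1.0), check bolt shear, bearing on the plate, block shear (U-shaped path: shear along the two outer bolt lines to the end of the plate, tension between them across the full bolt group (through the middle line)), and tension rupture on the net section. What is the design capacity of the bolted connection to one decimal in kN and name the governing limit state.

1316.3 kN (net-section rupture governs)

Bolt shear: A_b = π(22)²/4 = 380.13 mm². φR_n = 0.75 × 469 × 380.13 × 9 × 2 = 2406.8 kN.
Bearing (20 mm plate, F_u = 450 MPa): end bolts L_c = 44 − 24/2 = 32, R_n = min(1.2×32×20×450, 2.4×22×20×450) = 345.6 kN/bolt; interior L_c = 74 − 24 = 50, R_n = 475.2 kN/bolt. φR_n = 0.75 × (3×345.6 + 6×475.2) = 2916.0 kN.
Block shear: shear path 2×[44+2×74] = 2×192 mm, A_gv = 7680, A_nv = 2×(192 − 2.5×26)×20 = 5080 mm²; tension across gage: (160 − 2×26)×20 = 2160 mm². R_n = min(0.6×450×5080, 0.6×345×7680) + 1.0×450×2160 = min(1371.6, 1589.8) + 972 = 2343.6 kN. φR_n = 0.75 × 2343.6 = 1757.7 kN.
Tension rupture (net): A_n = (273 − 3×26)×20 = 3900 mm² (U = 1.0, A_e = A_n). φR_n = 0.75 × 450 × 3900 = 1316.3 kN.
Governing: min(2406.8, 2916.0, 1757.7, 1316.3) = 1316.3 kN → net-section rupture.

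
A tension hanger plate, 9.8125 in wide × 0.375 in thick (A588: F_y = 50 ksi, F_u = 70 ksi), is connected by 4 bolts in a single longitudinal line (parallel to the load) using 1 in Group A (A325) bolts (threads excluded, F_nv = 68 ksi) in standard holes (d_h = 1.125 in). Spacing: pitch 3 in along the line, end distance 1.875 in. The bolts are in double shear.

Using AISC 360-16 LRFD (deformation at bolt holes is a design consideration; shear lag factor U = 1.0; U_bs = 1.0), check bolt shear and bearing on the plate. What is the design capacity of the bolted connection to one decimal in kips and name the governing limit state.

163.9 kips (bearing governs)

Bolt shear: A_b = π(1)²/4 = 0.7854 in². φR_n = 0.75 × 68 × 0.7854 × 4 × 2 = 320.4 kips.
Bearing (0.375 in plate, F_u = 70 ksi): end bolts L_c = 1.875 − 1.125/2 = 1.3125, R_n = min(1.2×1.3125×0.375×70, 2.4×1×0.375×70) = 41.344 kips/bolt; interior L_c = 3 − 1.125 = 1.875, R_n = 59.063 kips/bolt. φR_n = 0.75 × (1×41.344 + 3×59.063) = 163.9 kips.
Governing: min(320.4, 163.9) = 163.9 kips → bearing.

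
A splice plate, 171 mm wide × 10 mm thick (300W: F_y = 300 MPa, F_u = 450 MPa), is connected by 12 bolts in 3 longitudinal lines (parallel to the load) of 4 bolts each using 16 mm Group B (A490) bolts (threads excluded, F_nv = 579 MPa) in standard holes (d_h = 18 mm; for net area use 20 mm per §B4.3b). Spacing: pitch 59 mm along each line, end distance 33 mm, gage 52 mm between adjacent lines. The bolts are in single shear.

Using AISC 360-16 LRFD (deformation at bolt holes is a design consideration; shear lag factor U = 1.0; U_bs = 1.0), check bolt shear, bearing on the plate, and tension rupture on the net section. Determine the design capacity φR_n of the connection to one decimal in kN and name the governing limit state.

Bolt shear: A_b = π(16)²/4 = 201.06 mm². φR_n = 0.75 × 579 × 201.06 × 12 × 1 = 1047.7 kN.
Bearing (10 mm plate, F_u = 450 MPa): end bolts L_c = 33 − 18/2 = 24, R_n = min(1.2×24×10×450, 2.4×16×10×450) = 129.6 kN/bolt; interior L_c = 59 − 18 = 41, R_n = 172.8 kN/bolt. φR_n = 0.75 × (3×129.6 + 9×172.8) = 1458.0 kN.
Tension rupture (net): A_n = (171 − 3×20)×10 = 1110 mm² (U = 1.0, A_e = A_n). φR_n = 0.75 × 450 × 1110 = 374.6 kN.
Governing: min(1047.7, 1458.0, 374.6) = 374.6 kN → net-section rupture.

374.6 kN (net-section rupture governs)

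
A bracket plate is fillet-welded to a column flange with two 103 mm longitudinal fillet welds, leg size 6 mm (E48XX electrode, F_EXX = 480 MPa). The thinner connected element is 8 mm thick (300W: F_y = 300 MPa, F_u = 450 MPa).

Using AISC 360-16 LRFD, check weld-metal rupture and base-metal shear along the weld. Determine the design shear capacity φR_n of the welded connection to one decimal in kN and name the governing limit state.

Weld metal: throat = 0.707×6 = 4.242 mm, L = 2×103 = 206 mm. φR_n = 0.75 × 0.6 × 480 × 4.242 × 206 = 188.8 kN.
Base metal shear (8 mm plate): yield φR_n = 1.0×0.6×300×8×206 = 296.6 kN; rupture φR_n = 0.75×0.6×450×8×206 = 333.7 kN; take 296.6 kN (yield).
Governing: min(188.8, 296.6) = 188.8 kN → weld metal.

188.8 kN (weld metal governs)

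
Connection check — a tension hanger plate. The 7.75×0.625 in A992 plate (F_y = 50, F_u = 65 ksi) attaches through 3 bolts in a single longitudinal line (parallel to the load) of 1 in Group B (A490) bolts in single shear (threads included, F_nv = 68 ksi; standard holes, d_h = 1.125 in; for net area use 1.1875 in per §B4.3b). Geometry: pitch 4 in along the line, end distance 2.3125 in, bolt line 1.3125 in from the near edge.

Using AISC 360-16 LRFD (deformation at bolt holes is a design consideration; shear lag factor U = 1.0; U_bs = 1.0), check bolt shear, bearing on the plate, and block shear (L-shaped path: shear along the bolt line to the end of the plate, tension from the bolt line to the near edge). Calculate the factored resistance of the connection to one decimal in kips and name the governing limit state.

Bolt shear: A_b = π(1)²/4 = 0.7854 in². φR_n = 0.75 × 68 × 0.7854 × 3 × 1 = 120.2 kips.
Bearing (0.625 in plate, F_u = 65 ksi): end bolts L_c = 2.3125 − 1.125/2 = 1.75, R_n = min(1.2×1.75×0.625×65, 2.4×1×0.625×65) = 85.313 kips/bolt; interior L_c = 4 − 1.125 = 2.875, R_n = 97.5 kips/bolt. φR_n = 0.75 × (1×85.313 + 2×97.5) = 210.2 kips.
Block shear: shear path 1×[2.3125+2×4] = 1×10.3125 in, A_gv = 6.4453, A_nv = 1×(10.3125 − 2.5×1.1875)×0.625 = 4.5898 in²; tension to near edge: (1.3125 − 0.5×1.1875)×0.625 = 0.44922 in². R_n = min(0.6×65×4.5898, 0.6×50×6.4453) + 1.0×65×0.44922 = min(179, 193.36) + 29.199 = 208.2 kips. φR_n = 0.75 × 208.2 = 156.2 kips.
Governing: min(120.2, 210.2, 156.2) = 120.2 kips → bolt shear.

120.2 kips (bolt shear governs)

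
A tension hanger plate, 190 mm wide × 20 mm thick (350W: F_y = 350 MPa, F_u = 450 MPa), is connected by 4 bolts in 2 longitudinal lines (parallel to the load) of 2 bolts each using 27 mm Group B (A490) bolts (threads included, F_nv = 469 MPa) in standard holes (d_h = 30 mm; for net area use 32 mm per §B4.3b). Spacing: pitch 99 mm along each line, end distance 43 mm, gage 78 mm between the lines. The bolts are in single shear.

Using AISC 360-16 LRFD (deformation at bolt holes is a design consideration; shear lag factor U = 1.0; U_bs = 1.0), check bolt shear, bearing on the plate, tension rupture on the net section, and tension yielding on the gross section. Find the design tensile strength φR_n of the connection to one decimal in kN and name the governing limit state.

Bolt shear: A_b = π(27)²/4 = 572.56 mm². φR_n = 0.75 × 469 × 572.56 × 4 × 1 = 805.6 kN.
Bearing (20 mm plate, F_u = 450 MPa): end bolts L_c = 43 − 30/2 = 28, R_n = min(1.2×28×20×450, 2.4×27×20×450) = 302.4 kN/bolt; interior L_c = 99 − 30 = 69, R_n = 583.2 kN/bolt. φR_n = 0.75 × (2×302.4 + 2×583.2) = 1328.4 kN.
Tension rupture (net): A_n = (190 − 2×32)×20 = 2520 mm² (U = 1.0, A_e = A_n). φR_n = 0.75 × 450 × 2520 = 850.5 kN.
Tension yield (gross): A_g = 190×20 = 3800 mm². φR_n = 0.90 × 350 × 3800 = 1197.0 kN.
Governing: min(805.6, 1328.4, 850.5, 1197.0) = 805.6 kN → bolt shear.

805.6 kN (bolt shear governs)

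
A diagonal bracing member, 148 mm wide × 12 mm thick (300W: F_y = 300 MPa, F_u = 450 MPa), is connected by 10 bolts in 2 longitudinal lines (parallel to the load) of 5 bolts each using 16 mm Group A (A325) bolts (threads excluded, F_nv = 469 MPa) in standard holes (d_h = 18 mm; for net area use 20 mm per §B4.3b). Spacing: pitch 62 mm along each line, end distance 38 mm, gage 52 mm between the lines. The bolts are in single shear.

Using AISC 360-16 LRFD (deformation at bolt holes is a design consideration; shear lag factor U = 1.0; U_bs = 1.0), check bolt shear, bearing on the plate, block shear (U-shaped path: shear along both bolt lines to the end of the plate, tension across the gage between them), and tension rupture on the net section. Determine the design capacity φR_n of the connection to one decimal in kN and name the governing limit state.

437.4 kN (net-section rupture governs)

Bolt shear: A_b = π(16)²/4 = 201.06 mm². φR_n = 0.75 × 469 × 201.06 × 10 × 1 = 707.2 kN.
Bearing (12 mm plate, F_u = 450 MPa): end bolts L_c = 38 − 18/2 = 29, R_n = min(1.2×29×12×450, 2.4×16×12×450) = 187.92 kN/bolt; interior L_c = 62 − 18 = 44, R_n = 207.36 kN/bolt. φR_n = 0.75 × (2×187.92 + 8×207.36) = 1526.0 kN.
Block shear: shear path 2×[38+4×62] = 2×286 mm, A_gv = 6864, A_nv = 2×(286 − 4.5×20)×12 = 4704 mm²; tension across gage: (52 − 1×20)×12 = 384 mm². R_n = min(0.6×450×4704, 0.6×300×6864) + 1.0×450×384 = min(1270.1, 1235.5) + 172.8 = 1408.3 kN. φR_n = 0.75 × 1408.3 = 1056.2 kN.
Tension rupture (net): A_n = (148 − 2×20)×12 = 1296 mm² (U = 1.0, A_e = A_n). φR_n = 0.75 × 450 × 1296 = 437.4 kN.
Governing: min(707.2, 1526.0, 1056.2, 437.4) = 437.4 kN → net-section rupture.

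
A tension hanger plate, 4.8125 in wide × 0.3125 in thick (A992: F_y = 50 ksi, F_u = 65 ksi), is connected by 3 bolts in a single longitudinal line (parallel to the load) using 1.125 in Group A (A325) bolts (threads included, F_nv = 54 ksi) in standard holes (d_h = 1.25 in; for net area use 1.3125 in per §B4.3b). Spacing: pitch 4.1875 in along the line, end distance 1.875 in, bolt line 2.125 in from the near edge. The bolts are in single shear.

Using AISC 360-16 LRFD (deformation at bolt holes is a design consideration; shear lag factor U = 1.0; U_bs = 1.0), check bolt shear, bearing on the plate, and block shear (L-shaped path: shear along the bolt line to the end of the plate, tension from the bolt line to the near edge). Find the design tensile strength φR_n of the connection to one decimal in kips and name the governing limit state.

86.1 kips (block shear governs)

Bolt shear: A_b = π(1.125)²/4 = 0.99402 in². φR_n = 0.75 × 54 × 0.99402 × 3 × 1 = 120.8 kips.
Bearing (0.3125 in plate, F_u = 65 ksi): end bolts L_c = 1.875 − 1.25/2 = 1.25, R_n = min(1.2×1.25×0.3125×65, 2.4×1.125×0.3125×65) = 30.469 kips/bolt; interior L_c = 4.1875 − 1.25 = 2.9375, R_n = 54.844 kips/bolt. φR_n = 0.75 × (1×30.469 + 2×54.844) = 105.1 kips.
Block shear: shear path 1×[1.875+2×4.1875] = 1×10.25 in, A_gv = 3.2031, A_nv = 1×(10.25 − 2.5×1.3125)×0.3125 = 2.1777 in²; tension to near edge: (2.125 − 0.5×1.3125)×0.3125 = 0.45898 in². R_n = min(0.6×65×2.1777, 0.6×50×3.2031) + 1.0×65×0.45898 = min(84.93, 96.093) + 29.834 = 114.76 kips. φR_n = 0.75 × 114.76 = 86.1 kips.
Governing: min(120.8, 105.1, 86.1) = 86.1 kips → block shear.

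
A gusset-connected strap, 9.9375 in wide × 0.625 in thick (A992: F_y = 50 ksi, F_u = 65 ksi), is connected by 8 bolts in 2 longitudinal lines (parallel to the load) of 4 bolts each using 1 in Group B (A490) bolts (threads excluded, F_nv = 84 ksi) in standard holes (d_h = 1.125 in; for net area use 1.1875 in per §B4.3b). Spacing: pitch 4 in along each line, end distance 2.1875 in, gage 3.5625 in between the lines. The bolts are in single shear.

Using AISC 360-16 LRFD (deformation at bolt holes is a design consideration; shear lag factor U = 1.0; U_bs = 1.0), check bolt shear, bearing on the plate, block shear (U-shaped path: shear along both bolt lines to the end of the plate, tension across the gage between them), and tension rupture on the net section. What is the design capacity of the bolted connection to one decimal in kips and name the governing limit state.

230.4 kips (net-section rupture governs)

Bolt shear: A_b = π(1)²/4 = 0.7854 in². φR_n = 0.75 × 84 × 0.7854 × 8 × 1 = 395.8 kips.
Bearing (0.625 in plate, F_u = 65 ksi): end bolts L_c = 2.1875 − 1.125/2 = 1.625, R_n = min(1.2×1.625×0.625×65, 2.4×1×0.625×65) = 79.219 kips/bolt; interior L_c = 4 − 1.125 = 2.875, R_n = 97.5 kips/bolt. φR_n = 0.75 × (2×79.219 + 6×97.5) = 557.6 kips.
Block shear: shear path 2×[2.1875+3×4] = 2×14.1875 in, A_gv = 17.734, A_nv = 2×(14.1875 − 3.5×1.1875)×0.625 = 12.539 in²; tension across gage: (3.5625 − 1×1.1875)×0.625 = 1.4844 in². R_n = min(0.6×65×12.539, 0.6×50×17.734) + 1.0×65×1.4844 = min(489.02, 532.02) + 96.486 = 585.51 kips. φR_n = 0.75 × 585.51 = 439.1 kips.
Tension rupture (net): A_n = (9.9375 − 2×1.1875)×0.625 = 4.7266 in² (U = 1.0, A_e = A_n). φR_n = 0.75 × 65 × 4.7266 = 230.4 kips.
Governing: min(395.8, 557.6, 439.1, 230.4) = 230.4 kips → net-section rupture.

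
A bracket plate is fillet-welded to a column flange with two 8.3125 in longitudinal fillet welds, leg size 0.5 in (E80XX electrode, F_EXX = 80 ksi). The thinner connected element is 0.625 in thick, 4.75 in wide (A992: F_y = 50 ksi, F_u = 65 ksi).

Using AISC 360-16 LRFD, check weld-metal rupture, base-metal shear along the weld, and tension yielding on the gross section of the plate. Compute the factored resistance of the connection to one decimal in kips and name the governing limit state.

133.6 kips (gross-section yield governs)

Weld metal: throat = 0.707×0.5 = 0.3535 in, L = 2×8.3125 = 16.625 in. φR_n = 0.75 × 0.6 × 80 × 0.3535 × 16.625 = 211.6 kips.
Base metal shear (0.625 in plate): yield φR_n = 1.0×0.6×50×0.625×16.625 = 311.7 kips; rupture φR_n = 0.75×0.6×65×0.625×16.625 = 303.9 kips; take 303.9 kips (rupture).
Tension yield (gross): A_g = 4.75×0.625 = 2.9688 in². φR_n = 0.90 × 50 × 2.9688 = 133.6 kips.
Governing: min(211.6, 303.9, 133.6) = 133.6 kips → gross-section yield.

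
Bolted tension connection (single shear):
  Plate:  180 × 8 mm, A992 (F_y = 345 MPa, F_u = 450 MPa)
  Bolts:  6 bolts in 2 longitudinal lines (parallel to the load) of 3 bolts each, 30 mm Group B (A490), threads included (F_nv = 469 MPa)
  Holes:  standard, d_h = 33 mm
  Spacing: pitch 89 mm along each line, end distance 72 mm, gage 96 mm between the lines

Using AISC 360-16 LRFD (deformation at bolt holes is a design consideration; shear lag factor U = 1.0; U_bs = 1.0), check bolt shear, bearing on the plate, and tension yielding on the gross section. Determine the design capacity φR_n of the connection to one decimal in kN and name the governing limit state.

447.1 kN (gross-section yield governs)

Bolt shear: A_b = π(30)²/4 = 706.86 mm². φR_n = 0.75 × 469 × 706.86 × 6 × 1 = 1491.8 kN.
Bearing (8 mm plate, F_u = 450 MPa): end bolts L_c = 72 − 33/2 = 55.5, R_n = min(1.2×55.5×8×450, 2.4×30×8×450) = 239.76 kN/bolt; interior L_c = 89 − 33 = 56, R_n = 241.92 kN/bolt. φR_n = 0.75 × (2×239.76 + 4×241.92) = 1085.4 kN.
Tension yield (gross): A_g = 180×8 = 1440 mm². φR_n = 0.90 × 345 × 1440 = 447.1 kN.
Governing: min(1491.8, 1085.4, 447.1) = 447.1 kN → gross-section yield.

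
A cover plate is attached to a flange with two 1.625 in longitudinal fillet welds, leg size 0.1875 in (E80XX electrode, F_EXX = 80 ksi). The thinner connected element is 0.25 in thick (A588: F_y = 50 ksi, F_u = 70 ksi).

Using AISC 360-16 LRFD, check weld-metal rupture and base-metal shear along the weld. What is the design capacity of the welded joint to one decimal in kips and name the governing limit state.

Weld metal: throat = 0.707×0.1875 = 0.13256 in, L = 2×1.625 = 3.25 in. φR_n = 0.75 × 0.6 × 80 × 0.13256 × 3.25 = 15.5 kips.
Base metal shear (0.25 in plate): yield φR_n = 1.0×0.6×50×0.25×3.25 = 24.4 kips; rupture φR_n = 0.75×0.6×70×0.25×3.25 = 25.6 kips; take 24.4 kips (yield).
Governing: min(15.5, 24.4) = 15.5 kips → weld metal.

15.5 kips (weld metal governs)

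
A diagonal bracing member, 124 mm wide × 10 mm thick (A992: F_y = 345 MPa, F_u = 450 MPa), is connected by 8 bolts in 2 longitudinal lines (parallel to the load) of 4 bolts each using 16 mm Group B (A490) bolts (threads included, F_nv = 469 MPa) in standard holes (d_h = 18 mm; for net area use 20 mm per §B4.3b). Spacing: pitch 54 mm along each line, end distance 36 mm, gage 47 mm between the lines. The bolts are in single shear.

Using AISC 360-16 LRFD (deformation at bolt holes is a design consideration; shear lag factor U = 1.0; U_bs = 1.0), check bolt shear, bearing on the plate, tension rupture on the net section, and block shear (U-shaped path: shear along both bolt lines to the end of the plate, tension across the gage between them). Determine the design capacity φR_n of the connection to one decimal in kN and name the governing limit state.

Bolt shear: A_b = π(16)²/4 = 201.06 mm². φR_n = 0.75 × 469 × 201.06 × 8 × 1 = 565.8 kN.
Bearing (10 mm plate, F_u = 450 MPa): end bolts L_c = 36 − 18/2 = 27, R_n = min(1.2×27×10×450, 2.4×16×10×450) = 145.8 kN/bolt; interior L_c = 54 − 18 = 36, R_n = 172.8 kN/bolt. φR_n = 0.75 × (2×145.8 + 6×172.8) = 996.3 kN.
Tension rupture (net): A_n = (124 − 2×20)×10 = 840 mm² (U = 1.0, A_e = A_n). φR_n = 0.75 × 450 × 840 = 283.5 kN.
Block shear: shear path 2×[36+3×54] = 2×198 mm, A_gv = 3960, A_nv = 2×(198 − 3.5×20)×10 = 2560 mm²; tension across gage: (47 − 1×20)×10 = 270 mm². R_n = min(0.6×450×2560, 0.6×345×3960) + 1.0×450×270 = min(691.2, 819.72) + 121.5 = 812.7 kN. φR_n = 0.75 × 812.7 = 609.5 kN.
Governing: min(565.8, 996.3, 283.5, 609.5) = 283.5 kN → net-section rupture.

283.5 kN (net-section rupture governs)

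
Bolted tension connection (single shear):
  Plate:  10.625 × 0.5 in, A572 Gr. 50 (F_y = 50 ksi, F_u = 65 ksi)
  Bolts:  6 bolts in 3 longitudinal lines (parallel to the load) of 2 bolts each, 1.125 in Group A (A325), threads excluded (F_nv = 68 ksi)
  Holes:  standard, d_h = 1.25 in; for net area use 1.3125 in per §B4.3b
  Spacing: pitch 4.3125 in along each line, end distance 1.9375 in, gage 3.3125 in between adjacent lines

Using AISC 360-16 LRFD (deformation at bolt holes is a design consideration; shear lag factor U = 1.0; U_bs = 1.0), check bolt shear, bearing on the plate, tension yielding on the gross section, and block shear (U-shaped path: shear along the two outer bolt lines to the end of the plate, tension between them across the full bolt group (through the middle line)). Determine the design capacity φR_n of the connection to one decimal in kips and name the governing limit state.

Bolt shear: A_b = π(1.125)²/4 = 0.99402 in². φR_n = 0.75 × 68 × 0.99402 × 6 × 1 = 304.2 kips.
Bearing (0.5 in plate, F_u = 65 ksi): end bolts L_c = 1.9375 − 1.25/2 = 1.3125, R_n = min(1.2×1.3125×0.5×65, 2.4×1.125×0.5×65) = 51.188 kips/bolt; interior L_c = 4.3125 − 1.25 = 3.0625, R_n = 87.75 kips/bolt. φR_n = 0.75 × (3×51.188 + 3×87.75) = 312.6 kips.
Tension yield (gross): A_g = 10.625×0.5 = 5.3125 in². φR_n = 0.90 × 50 × 5.3125 = 239.1 kips.
Block shear: shear path 2×[1.9375+1×4.3125] = 2×6.25 in, A_gv = 6.25, A_nv = 2×(6.25 − 1.5×1.3125)×0.5 = 4.2813 in²; tension across gage: (6.625 − 2×1.3125)×0.5 = 2 in². R_n = min(0.6×65×4.2813, 0.6×50×6.25) + 1.0×65×2 = min(166.97, 187.5) + 130 = 296.97 kips. φR_n = 0.75 × 296.97 = 222.7 kips.
Governing: min(304.2, 312.6, 239.1, 222.7) = 222.7 kips → block shear.

222.7 kips (block shear governs)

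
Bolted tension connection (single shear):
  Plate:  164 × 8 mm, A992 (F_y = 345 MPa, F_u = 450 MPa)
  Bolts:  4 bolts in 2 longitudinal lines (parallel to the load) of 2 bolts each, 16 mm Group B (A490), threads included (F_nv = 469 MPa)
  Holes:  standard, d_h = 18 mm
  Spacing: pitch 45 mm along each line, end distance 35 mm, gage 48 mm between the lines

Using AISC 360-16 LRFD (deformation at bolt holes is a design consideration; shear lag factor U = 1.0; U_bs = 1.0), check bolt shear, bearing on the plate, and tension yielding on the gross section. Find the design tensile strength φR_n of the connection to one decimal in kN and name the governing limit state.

282.9 kN (bolt shear governs)

Bolt shear: A_b = π(16)²/4 = 201.06 mm². φR_n = 0.75 × 469 × 201.06 × 4 × 1 = 282.9 kN.
Bearing (8 mm plate, F_u = 450 MPa): end bolts L_c = 35 − 18/2 = 26, R_n = min(1.2×26×8×450, 2.4×16×8×450) = 112.32 kN/bolt; interior L_c = 45 − 18 = 27, R_n = 116.64 kN/bolt. φR_n = 0.75 × (2×112.32 + 2×116.64) = 343.4 kN.
Tension yield (gross): A_g = 164×8 = 1312 mm². φR_n = 0.90 × 345 × 1312 = 407.4 kN.
Governing: min(282.9, 343.4, 407.4) = 282.9 kN → bolt shear.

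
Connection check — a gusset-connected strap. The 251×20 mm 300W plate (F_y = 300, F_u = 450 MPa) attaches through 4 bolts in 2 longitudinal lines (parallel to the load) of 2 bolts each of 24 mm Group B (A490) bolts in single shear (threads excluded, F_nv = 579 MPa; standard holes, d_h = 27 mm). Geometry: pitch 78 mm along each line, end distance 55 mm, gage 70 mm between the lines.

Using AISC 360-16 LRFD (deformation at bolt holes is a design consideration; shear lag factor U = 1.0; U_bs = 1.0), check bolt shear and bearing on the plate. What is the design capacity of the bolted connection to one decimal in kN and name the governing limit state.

Bolt shear: A_b = π(24)²/4 = 452.39 mm². φR_n = 0.75 × 579 × 452.39 × 4 × 1 = 785.8 kN.
Bearing (20 mm plate, F_u = 450 MPa): end bolts L_c = 55 − 27/2 = 41.5, R_n = min(1.2×41.5×20×450, 2.4×24×20×450) = 448.2 kN/bolt; interior L_c = 78 − 27 = 51, R_n = 518.4 kN/bolt. φR_n = 0.75 × (2×448.2 + 2×518.4) = 1449.9 kN.
Governing: min(785.8, 1449.9) = 785.8 kN → bolt shear.

785.8 kN (bolt shear governs)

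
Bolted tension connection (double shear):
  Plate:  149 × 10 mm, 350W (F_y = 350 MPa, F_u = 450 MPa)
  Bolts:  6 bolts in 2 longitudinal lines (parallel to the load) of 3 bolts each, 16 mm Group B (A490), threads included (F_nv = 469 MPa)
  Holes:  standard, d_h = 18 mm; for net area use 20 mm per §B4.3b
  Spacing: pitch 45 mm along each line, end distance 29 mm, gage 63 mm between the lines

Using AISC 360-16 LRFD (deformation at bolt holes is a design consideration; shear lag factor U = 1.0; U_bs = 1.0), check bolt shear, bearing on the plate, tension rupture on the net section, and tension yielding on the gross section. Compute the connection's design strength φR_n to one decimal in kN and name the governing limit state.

367.9 kN (net-section rupture governs)

Bolt shear: A_b = π(16)²/4 = 201.06 mm². φR_n = 0.75 × 469 × 201.06 × 6 × 2 = 848.7 kN.
Bearing (10 mm plate, F_u = 450 MPa): end bolts L_c = 29 − 18/2 = 20, R_n = min(1.2×20×10×450, 2.4×16×10×450) = 108 kN/bolt; interior L_c = 45 − 18 = 27, R_n = 145.8 kN/bolt. φR_n = 0.75 × (2×108 + 4×145.8) = 599.4 kN.
Tension rupture (net): A_n = (149 − 2×20)×10 = 1090 mm² (U = 1.0, A_e = A_n). φR_n = 0.75 × 450 × 1090 = 367.9 kN.
Tension yield (gross): A_g = 149×10 = 1490 mm². φR_n = 0.90 × 350 × 1490 = 469.4 kN.
Governing: min(848.7, 599.4, 367.9, 469.4) = 367.9 kN → net-section rupture.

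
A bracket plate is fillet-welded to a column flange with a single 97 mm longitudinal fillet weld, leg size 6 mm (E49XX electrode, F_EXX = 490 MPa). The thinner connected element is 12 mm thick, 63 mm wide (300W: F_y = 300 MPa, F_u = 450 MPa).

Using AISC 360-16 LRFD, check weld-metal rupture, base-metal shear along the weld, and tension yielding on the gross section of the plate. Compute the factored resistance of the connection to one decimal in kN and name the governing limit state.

Weld metal: throat = 0.707×6 = 4.242 mm, L = 97 mm. φR_n = 0.75 × 0.6 × 490 × 4.242 × 97 = 90.7 kN.
Base metal shear (12 mm plate): yield φR_n = 1.0×0.6×300×12×97 = 209.5 kN; rupture φR_n = 0.75×0.6×450×12×97 = 235.7 kN; take 209.5 kN (yield).
Tension yield (gross): A_g = 63×12 = 756 mm². φR_n = 0.90 × 300 × 756 = 204.1 kN.
Governing: min(90.7, 209.5, 204.1) = 90.7 kN → weld metal.

90.7 kN (weld metal governs)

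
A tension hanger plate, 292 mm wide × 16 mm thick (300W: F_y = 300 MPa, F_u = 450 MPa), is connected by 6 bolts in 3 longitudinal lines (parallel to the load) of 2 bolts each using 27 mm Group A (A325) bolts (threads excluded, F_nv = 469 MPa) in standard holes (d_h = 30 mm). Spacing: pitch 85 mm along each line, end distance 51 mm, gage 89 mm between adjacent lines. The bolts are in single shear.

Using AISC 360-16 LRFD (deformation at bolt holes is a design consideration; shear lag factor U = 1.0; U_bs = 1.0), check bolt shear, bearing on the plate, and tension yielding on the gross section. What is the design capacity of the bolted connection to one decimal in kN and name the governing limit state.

1208.4 kN (bolt shear governs)

Bolt shear: A_b = π(27)²/4 = 572.56 mm². φR_n = 0.75 × 469 × 572.56 × 6 × 1 = 1208.4 kN.
Bearing (16 mm plate, F_u = 450 MPa): end bolts L_c = 51 − 30/2 = 36, R_n = min(1.2×36×16×450, 2.4×27×16×450) = 311.04 kN/bolt; interior L_c = 85 − 30 = 55, R_n = 466.56 kN/bolt. φR_n = 0.75 × (3×311.04 + 3×466.56) = 1749.6 kN.
Tension yield (gross): A_g = 292×16 = 4672 mm². φR_n = 0.90 × 300 × 4672 = 1261.4 kN.
Governing: min(1208.4, 1749.6, 1261.4) = 1208.4 kN → bolt shear.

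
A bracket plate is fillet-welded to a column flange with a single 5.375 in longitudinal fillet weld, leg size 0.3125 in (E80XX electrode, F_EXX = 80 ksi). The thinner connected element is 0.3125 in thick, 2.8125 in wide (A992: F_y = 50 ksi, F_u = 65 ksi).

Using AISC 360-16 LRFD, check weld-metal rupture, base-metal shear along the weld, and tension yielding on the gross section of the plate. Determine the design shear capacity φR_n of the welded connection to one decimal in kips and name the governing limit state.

39.6 kips (gross-section yield governs)

Weld metal: throat = 0.707×0.3125 = 0.22094 in, L = 5.375 in. φR_n = 0.75 × 0.6 × 80 × 0.22094 × 5.375 = 42.8 kips.
Base metal shear (0.3125 in plate): yield φR_n = 1.0×0.6×50×0.3125×5.375 = 50.4 kips; rupture φR_n = 0.75×0.6×65×0.3125×5.375 = 49.1 kips; take 49.1 kips (rupture).
Tension yield (gross): A_g = 2.8125×0.3125 = 0.87891 in². φR_n = 0.90 × 50 × 0.87891 = 39.6 kips.
Governing: min(42.8, 49.1, 39.6) = 39.6 kips → gross-section yield.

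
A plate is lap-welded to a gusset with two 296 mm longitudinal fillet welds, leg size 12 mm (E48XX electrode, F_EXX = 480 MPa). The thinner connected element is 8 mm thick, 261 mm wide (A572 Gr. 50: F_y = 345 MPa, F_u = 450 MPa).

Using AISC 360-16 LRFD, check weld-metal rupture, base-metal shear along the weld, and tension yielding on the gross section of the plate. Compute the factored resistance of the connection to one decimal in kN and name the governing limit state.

648.3 kN (gross-section yield governs)

Weld metal: throat = 0.707×12 = 8.484 mm, L = 2×296 = 592 mm. φR_n = 0.75 × 0.6 × 480 × 8.484 × 592 = 1084.9 kN.
Base metal shear (8 mm plate): yield φR_n = 1.0×0.6×345×8×592 = 980.4 kN; rupture φR_n = 0.75×0.6×450×8×592 = 959.0 kN; take 959.0 kN (rupture).
Tension yield (gross): A_g = 261×8 = 2088 mm². φR_n = 0.90 × 345 × 2088 = 648.3 kN.
Governing: min(1084.9, 959.0, 648.3) = 648.3 kN → gross-section yield.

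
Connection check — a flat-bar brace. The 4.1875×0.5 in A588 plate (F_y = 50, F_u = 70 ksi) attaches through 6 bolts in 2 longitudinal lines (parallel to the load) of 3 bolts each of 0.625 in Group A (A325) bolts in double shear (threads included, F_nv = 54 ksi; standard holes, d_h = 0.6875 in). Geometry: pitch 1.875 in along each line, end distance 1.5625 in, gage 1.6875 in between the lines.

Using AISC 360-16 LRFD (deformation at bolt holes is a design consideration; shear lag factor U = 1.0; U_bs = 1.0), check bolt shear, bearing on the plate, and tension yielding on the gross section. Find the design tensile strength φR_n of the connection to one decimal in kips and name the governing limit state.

94.2 kips (gross-section yield governs)

Bolt shear: A_b = π(0.625)²/4 = 0.3068 in². φR_n = 0.75 × 54 × 0.3068 × 6 × 2 = 149.1 kips.
Bearing (0.5 in plate, F_u = 70 ksi): end bolts L_c = 1.5625 − 0.6875/2 = 1.21875, R_n = min(1.2×1.21875×0.5×70, 2.4×0.625×0.5×70) = 51.188 kips/bolt; interior L_c = 1.875 − 0.6875 = 1.1875, R_n = 49.875 kips/bolt. φR_n = 0.75 × (2×51.188 + 4×49.875) = 226.4 kips.
Tension yield (gross): A_g = 4.1875×0.5 = 2.0938 in². φR_n = 0.90 × 50 × 2.0938 = 94.2 kips.
Governing: min(149.1, 226.4, 94.2) = 94.2 kips → gross-section yield.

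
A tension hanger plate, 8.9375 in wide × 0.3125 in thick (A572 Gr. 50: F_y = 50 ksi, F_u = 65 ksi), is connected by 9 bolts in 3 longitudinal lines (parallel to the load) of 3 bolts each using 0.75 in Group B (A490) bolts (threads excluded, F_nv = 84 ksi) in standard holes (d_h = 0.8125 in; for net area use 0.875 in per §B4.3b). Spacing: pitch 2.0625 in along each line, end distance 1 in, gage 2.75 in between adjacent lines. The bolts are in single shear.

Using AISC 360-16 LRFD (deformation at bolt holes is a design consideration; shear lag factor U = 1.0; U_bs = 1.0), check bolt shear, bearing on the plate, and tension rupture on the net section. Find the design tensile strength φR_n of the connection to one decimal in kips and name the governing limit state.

96.2 kips (net-section rupture governs)

Bolt shear: A_b = π(0.75)²/4 = 0.44179 in². φR_n = 0.75 × 84 × 0.44179 × 9 × 1 = 250.5 kips.
Bearing (0.3125 in plate, F_u = 65 ksi): end bolts L_c = 1 − 0.8125/2 = 0.59375, R_n = min(1.2×0.59375×0.3125×65, 2.4×0.75×0.3125×65) = 14.473 kips/bolt; interior L_c = 2.0625 − 0.8125 = 1.25, R_n = 30.469 kips/bolt. φR_n = 0.75 × (3×14.473 + 6×30.469) = 169.7 kips.
Tension rupture (net): A_n = (8.9375 − 3×0.875)×0.3125 = 1.9727 in² (U = 1.0, A_e = A_n). φR_n = 0.75 × 65 × 1.9727 = 96.2 kips.
Governing: min(250.5, 169.7, 96.2) = 96.2 kips → net-section rupture.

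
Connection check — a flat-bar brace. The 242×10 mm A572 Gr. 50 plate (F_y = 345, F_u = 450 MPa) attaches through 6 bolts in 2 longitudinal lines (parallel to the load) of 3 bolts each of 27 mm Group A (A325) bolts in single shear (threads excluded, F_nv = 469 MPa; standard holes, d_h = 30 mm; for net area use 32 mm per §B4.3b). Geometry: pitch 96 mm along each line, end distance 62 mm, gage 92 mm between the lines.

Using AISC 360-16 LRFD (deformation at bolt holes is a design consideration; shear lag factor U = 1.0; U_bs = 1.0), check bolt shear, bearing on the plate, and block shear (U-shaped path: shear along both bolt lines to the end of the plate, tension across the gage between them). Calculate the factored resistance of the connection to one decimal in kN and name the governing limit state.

Bolt shear: A_b = π(27)²/4 = 572.56 mm². φR_n = 0.75 × 469 × 572.56 × 6 × 1 = 1208.4 kN.
Bearing (10 mm plate, F_u = 450 MPa): end bolts L_c = 62 − 30/2 = 47, R_n = min(1.2×47×10×450, 2.4×27×10×450) = 253.8 kN/bolt; interior L_c = 96 − 30 = 66, R_n = 291.6 kN/bolt. φR_n = 0.75 × (2×253.8 + 4×291.6) = 1255.5 kN.
Block shear: shear path 2×[62+2×96] = 2×254 mm, A_gv = 5080, A_nv = 2×(254 − 2.5×32)×10 = 3480 mm²; tension across gage: (92 − 1×32)×10 = 600 mm². R_n = min(0.6×450×3480, 0.6×345×5080) + 1.0×450×600 = min(939.6, 1051.6) + 270 = 1209.6 kN. φR_n = 0.75 × 1209.6 = 907.2 kN.
Governing: min(1208.4, 1255.5, 907.2) = 907.2 kN → block shear.

907.2 kN (block shear governs)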